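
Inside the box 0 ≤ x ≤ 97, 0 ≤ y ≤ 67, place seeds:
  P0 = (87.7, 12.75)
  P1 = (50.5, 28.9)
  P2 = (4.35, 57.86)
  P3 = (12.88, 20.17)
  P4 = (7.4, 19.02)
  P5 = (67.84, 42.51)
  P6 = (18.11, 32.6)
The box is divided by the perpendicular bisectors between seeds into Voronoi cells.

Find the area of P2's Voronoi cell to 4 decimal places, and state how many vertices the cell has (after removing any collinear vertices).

1. box [0,97]×[0,67]: [(0, 0) (97, 0) (97, 67) (0, 67)]
2. ⊥bis P2·P0 via (46.025,35.305): [(0, 0) (26.9175, 0) (63.1787, 67) (0, 67)]  |A|=3018.2236
3. ⊥bis P2·P1 via (27.425,43.38): [(0, 0) (0.2032, 0) (42.247, 67) (0, 67)]  |A|=1422.0825
4. ⊥bis P2·P3 via (8.615,39.015): [(0, 37.0653) (27.3461, 43.2542) (42.247, 67) (0, 67)]  |A|=910.8929
5. ⊥bis P2·P4 via (5.875,38.44): [(0, 37.9787) (6.1803, 38.464) (27.3461, 43.2542) (42.247, 67) (0, 67)]  |A|=908.0703
6. ⊥bis P2·P5 via (36.095,50.185): [(0, 37.9787) (6.1803, 38.464) (27.3461, 43.2542) (38.8526, 61.5907) (40.1604, 67) (0, 67)]  |A|=902.4267
7. ⊥bis P2·P6 via (11.23,45.23): [(0, 39.1126) (37.6, 59.5947) (38.8526, 61.5907) (40.1604, 67) (0, 67)]  |A|=675.0658
8. canonical 5-gon: [(0, 39.1126) (37.6, 59.5947) (38.8526, 61.5907) (40.1604, 67) (0, 67)]
9. shoelace: 675.0658

Area of P2's cell: 675.0658 (5 vertices)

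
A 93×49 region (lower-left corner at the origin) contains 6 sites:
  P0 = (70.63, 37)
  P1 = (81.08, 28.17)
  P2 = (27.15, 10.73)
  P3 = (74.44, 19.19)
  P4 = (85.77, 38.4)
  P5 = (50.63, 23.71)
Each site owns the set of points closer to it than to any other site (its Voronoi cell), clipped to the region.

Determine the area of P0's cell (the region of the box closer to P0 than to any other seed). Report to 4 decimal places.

1. box [0,93]×[0,49]: [(0, 0) (93, 0) (93, 49) (0, 49)]
2. ⊥bis P0·P1 via (75.855,32.585): [(0, 0) (48.3215, 0) (89.7253, 49) (0, 49)]  |A|=3382.1451
3. ⊥bis P0·P2 via (48.89,23.865): [(57.0603, 10.3421) (89.7253, 49) (33.7038, 49)]  |A|=1082.8354
4. ⊥bis P0·P3 via (72.535,28.095): [(49.3331, 23.1315) (71.9565, 27.9712) (89.7253, 49) (33.7038, 49)]  |A|=919.4673
5. ⊥bis P0·P4 via (78.2,37.7): [(49.3331, 23.1315) (71.9565, 27.9712) (78.395, 35.591) (77.1551, 49) (33.7038, 49)]  |A|=835.1906
6. ⊥bis P0·P5 via (60.63,30.355): [(63.4266, 26.1465) (71.9565, 27.9712) (78.395, 35.591) (77.1551, 49) (48.2404, 49)]  |A|=463.236
7. canonical 5-gon: [(63.4266, 26.1465) (71.9565, 27.9712) (78.395, 35.591) (77.1551, 49) (48.2404, 49)]
8. shoelace: 463.236

Area of P0's cell: 463.2360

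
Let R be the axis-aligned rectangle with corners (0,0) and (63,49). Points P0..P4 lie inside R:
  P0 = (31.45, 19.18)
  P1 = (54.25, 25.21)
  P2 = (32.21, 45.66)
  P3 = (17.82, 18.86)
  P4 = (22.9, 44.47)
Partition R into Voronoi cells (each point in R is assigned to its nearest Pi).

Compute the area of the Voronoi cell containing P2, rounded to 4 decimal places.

Area of P2's cell: 332.7448

1. box [0,63]×[0,49]: [(0, 0) (63, 0) (63, 49) (0, 49)]
2. ⊥bis P2·P0 via (31.83,32.42): [(0, 33.3335) (63, 31.5254) (63, 49) (0, 49)]  |A|=1043.9433
3. ⊥bis P2·P1 via (43.23,35.435): [(0, 33.3335) (40.2094, 32.1795) (55.8164, 49) (0, 49)]  |A|=784.3987
4. ⊥bis P2·P3 via (25.015,32.26): [(0, 45.6916) (24.3153, 32.6357) (40.2094, 32.1795) (55.8164, 49) (0, 49)]  |A|=634.1541
5. ⊥bis P2·P4 via (27.555,45.065): [(29.1615, 32.4966) (40.2094, 32.1795) (55.8164, 49) (27.052, 49)]  |A|=332.7448
6. canonical 4-gon: [(29.1615, 32.4966) (40.2094, 32.1795) (55.8164, 49) (27.052, 49)]
7. shoelace: 332.7448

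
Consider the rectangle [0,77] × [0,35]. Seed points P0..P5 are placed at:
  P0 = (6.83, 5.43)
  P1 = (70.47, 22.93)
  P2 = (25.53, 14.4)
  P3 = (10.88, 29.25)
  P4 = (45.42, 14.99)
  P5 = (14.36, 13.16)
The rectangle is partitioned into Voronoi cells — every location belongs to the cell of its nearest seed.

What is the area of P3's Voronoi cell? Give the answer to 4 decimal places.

1. box [0,77]×[0,35]: [(0, 0) (77, 0) (77, 35) (0, 35)]
2. ⊥bis P3·P0 via (8.855,17.34): [(0, 18.8456) (77, 5.7536) (77, 35) (0, 35)]  |A|=1747.9305
3. ⊥bis P3·P1 via (40.675,26.09): [(0, 18.8456) (39.1998, 12.1806) (41.62, 35) (0, 35)]  |A|=791.4962
4. ⊥bis P3·P2 via (18.205,21.825): [(0, 18.8456) (12.9526, 16.6433) (31.5599, 35) (0, 35)]  |A|=394.288
5. ⊥bis P3·P4 via (28.15,22.12): [(0, 18.8456) (12.9526, 16.6433) (31.5599, 35) (0, 35)]  |A|=394.288
6. ⊥bis P3·P5 via (12.62,21.205): [(0, 18.8456) (0.958, 18.6827) (18.9683, 22.578) (31.5599, 35) (0, 35)]  |A|=352.5614
7. canonical 5-gon: [(0, 18.8456) (0.958, 18.6827) (18.9683, 22.578) (31.5599, 35) (0, 35)]
8. shoelace: 352.5614

Area of P3's cell: 352.5614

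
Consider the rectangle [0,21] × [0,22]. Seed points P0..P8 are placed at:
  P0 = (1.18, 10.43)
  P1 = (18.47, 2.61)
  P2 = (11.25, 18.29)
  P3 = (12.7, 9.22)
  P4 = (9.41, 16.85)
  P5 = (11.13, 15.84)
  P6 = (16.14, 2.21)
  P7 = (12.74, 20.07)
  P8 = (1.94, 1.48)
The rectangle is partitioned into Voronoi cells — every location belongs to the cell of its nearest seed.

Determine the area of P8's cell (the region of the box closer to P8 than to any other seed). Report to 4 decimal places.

1. box [0,21]×[0,22]: [(0, 0) (21, 0) (21, 22) (0, 22)]
2. ⊥bis P8·P0 via (1.56,5.955): [(0, 5.8225) (0, 0) (21, 0) (21, 7.6058)]  |A|=140.9972
3. ⊥bis P8·P1 via (10.205,2.045): [(9.8894, 6.6623) (0, 5.8225) (0, 0) (10.3448, 0)]  |A|=63.2506
4. ⊥bis P8·P2 via (6.595,9.885): [(9.8894, 6.6623) (0, 5.8225) (0, 0) (10.3448, 0)]  |A|=63.2506
5. ⊥bis P8·P3 via (7.32,5.35): [(10.2583, 1.2652) (6.5783, 6.3811) (0, 5.8225) (0, 0) (10.3448, 0)]  |A|=54.2637
6. ⊥bis P8·P4 via (5.675,9.165): [(10.2583, 1.2652) (6.5783, 6.3811) (0, 5.8225) (0, 0) (10.3448, 0)]  |A|=54.2637
7. ⊥bis P8·P5 via (6.535,8.66): [(10.2583, 1.2652) (6.5783, 6.3811) (0, 5.8225) (0, 0) (10.3448, 0)]  |A|=54.2637
8. ⊥bis P8·P6 via (9.04,1.845): [(8.9783, 3.0446) (6.5783, 6.3811) (0, 5.8225) (0, 0) (9.1348, 0)]  |A|=51.689
9. ⊥bis P8·P7 via (7.34,10.775): [(8.9783, 3.0446) (6.5783, 6.3811) (0, 5.8225) (0, 0) (9.1348, 0)]  |A|=51.689
10. canonical 5-gon: [(8.9783, 3.0446) (6.5783, 6.3811) (0, 5.8225) (0, 0) (9.1348, 0)]
11. shoelace: 51.689

Area of P8's cell: 51.6890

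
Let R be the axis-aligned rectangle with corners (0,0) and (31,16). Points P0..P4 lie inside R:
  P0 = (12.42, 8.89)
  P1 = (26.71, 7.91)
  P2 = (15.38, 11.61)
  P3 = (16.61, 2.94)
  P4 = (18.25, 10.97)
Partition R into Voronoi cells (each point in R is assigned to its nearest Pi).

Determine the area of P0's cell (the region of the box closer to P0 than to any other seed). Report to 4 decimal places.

1. box [0,31]×[0,16]: [(0, 0) (31, 0) (31, 16) (0, 16)]
2. ⊥bis P0·P1 via (19.565,8.4): [(0, 0) (18.9889, 0) (20.0862, 16) (0, 16)]  |A|=312.6011
3. ⊥bis P0·P2 via (13.9,10.25): [(0, 0) (18.9889, 0) (19.2896, 4.3848) (8.6162, 16) (0, 16)]  |A|=245.988
4. ⊥bis P0·P3 via (14.515,5.915): [(0, 0) (6.1154, 0) (16.5601, 7.3552) (8.6162, 16) (0, 16)]  |A|=192.2137
5. ⊥bis P0·P4 via (15.335,9.93): [(0, 0) (6.1154, 0) (16.3152, 7.1827) (16.0591, 7.9004) (8.6162, 16) (0, 16)]  |A|=192.1038
6. canonical 6-gon: [(0, 0) (6.1154, 0) (16.3152, 7.1827) (16.0591, 7.9004) (8.6162, 16) (0, 16)]
7. shoelace: 192.1038

Area of P0's cell: 192.1038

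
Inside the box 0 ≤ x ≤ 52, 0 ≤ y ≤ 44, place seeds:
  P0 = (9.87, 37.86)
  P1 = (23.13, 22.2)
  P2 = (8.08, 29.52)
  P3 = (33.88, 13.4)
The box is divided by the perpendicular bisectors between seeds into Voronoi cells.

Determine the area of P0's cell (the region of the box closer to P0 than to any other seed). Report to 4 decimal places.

Area of P0's cell: 280.8196

1. box [0,52]×[0,44]: [(0, 0) (52, 0) (52, 44) (0, 44)]
2. ⊥bis P0·P1 via (16.5,30.03): [(0, 16.0587) (32.9985, 44) (0, 44)]  |A|=461.01
3. ⊥bis P0·P2 via (8.975,33.69): [(0, 35.6163) (18.4267, 31.6614) (32.9985, 44) (0, 44)]  |A|=280.8196
4. ⊥bis P0·P3 via (21.875,25.63): [(0, 35.6163) (18.4267, 31.6614) (32.9985, 44) (0, 44)]  |A|=280.8196
5. canonical 4-gon: [(0, 35.6163) (18.4267, 31.6614) (32.9985, 44) (0, 44)]
6. shoelace: 280.8196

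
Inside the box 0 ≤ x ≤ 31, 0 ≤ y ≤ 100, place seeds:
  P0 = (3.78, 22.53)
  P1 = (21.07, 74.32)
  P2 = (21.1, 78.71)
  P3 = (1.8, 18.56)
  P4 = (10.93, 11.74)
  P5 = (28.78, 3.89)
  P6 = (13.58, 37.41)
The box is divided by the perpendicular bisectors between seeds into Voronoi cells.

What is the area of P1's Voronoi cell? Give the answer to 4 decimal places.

Area of P1's cell: 629.8526

1. box [0,31]×[0,100]: [(0, 0) (31, 0) (31, 100) (0, 100)]
2. ⊥bis P1·P0 via (12.425,48.425): [(0, 52.5731) (31, 42.2238) (31, 100) (0, 100)]  |A|=1630.6491
3. ⊥bis P1·P2 via (21.085,76.515): [(0, 76.6591) (0, 52.5731) (31, 42.2238) (31, 76.4472)]  |A|=903.7972
4. ⊥bis P1·P3 via (11.435,46.44): [(0, 76.6591) (0, 52.5731) (31, 42.2238) (31, 76.4472)]  |A|=903.7972
5. ⊥bis P1·P4 via (16,43.03): [(0, 76.6591) (0, 52.5731) (31, 42.2238) (31, 76.4472)]  |A|=903.7972
6. ⊥bis P1·P5 via (24.925,39.105): [(0, 76.6591) (0, 52.5731) (31, 42.2238) (31, 76.4472)]  |A|=903.7972
7. ⊥bis P1·P6 via (17.325,55.865): [(0, 76.6591) (0, 59.3807) (31, 53.09) (31, 76.4472)]  |A|=629.8526
8. canonical 4-gon: [(0, 76.6591) (0, 59.3807) (31, 53.09) (31, 76.4472)]
9. shoelace: 629.8526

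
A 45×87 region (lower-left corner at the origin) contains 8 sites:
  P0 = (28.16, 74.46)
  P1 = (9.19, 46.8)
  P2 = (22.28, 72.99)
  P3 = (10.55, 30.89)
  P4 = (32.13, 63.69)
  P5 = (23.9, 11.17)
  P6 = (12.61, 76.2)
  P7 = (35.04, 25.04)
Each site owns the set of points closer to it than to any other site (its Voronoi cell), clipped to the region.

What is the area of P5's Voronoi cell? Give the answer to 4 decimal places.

1. box [0,45]×[0,87]: [(0, 0) (45, 0) (45, 87) (0, 87)]
2. ⊥bis P5·P0 via (26.03,42.815): [(0, 44.5671) (0, 0) (45, 0) (45, 41.5381)]  |A|=1937.3671
3. ⊥bis P5·P1 via (16.545,28.985): [(0, 22.1543) (0, 0) (45, 0) (45, 40.7328)]  |A|=1414.9596
4. ⊥bis P5·P2 via (23.09,42.08): [(0, 22.1543) (0, 0) (45, 0) (45, 40.7328)]  |A|=1414.9596
5. ⊥bis P5·P3 via (17.225,21.03): [(0, 9.3691) (0, 0) (45, 0) (45, 39.8331)]  |A|=1107.0476
6. ⊥bis P5·P4 via (28.015,37.43): [(38.925, 35.7204) (0, 9.3691) (0, 0) (45, 0) (45, 34.7684)]  |A|=1091.6636
7. ⊥bis P5·P6 via (18.255,43.685): [(38.925, 35.7204) (0, 9.3691) (0, 0) (45, 0) (45, 34.7684)]  |A|=1091.6636
8. ⊥bis P5·P7 via (29.47,18.105): [(21.8933, 24.1904) (0, 9.3691) (0, 0) (45, 0) (45, 5.6317)]  |A|=711.9084
9. canonical 5-gon: [(21.8933, 24.1904) (0, 9.3691) (0, 0) (45, 0) (45, 5.6317)]
10. shoelace: 711.9084

Area of P5's cell: 711.9084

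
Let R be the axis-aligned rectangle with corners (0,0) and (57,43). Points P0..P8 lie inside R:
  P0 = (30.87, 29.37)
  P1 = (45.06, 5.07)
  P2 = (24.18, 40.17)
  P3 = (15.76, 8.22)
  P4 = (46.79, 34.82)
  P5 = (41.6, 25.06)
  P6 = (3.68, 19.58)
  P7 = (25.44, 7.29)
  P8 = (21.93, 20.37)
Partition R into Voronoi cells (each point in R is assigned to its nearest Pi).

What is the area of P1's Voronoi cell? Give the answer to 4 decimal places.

1. box [0,57]×[0,43]: [(0, 0) (57, 0) (57, 43) (0, 43)]
2. ⊥bis P1·P0 via (37.965,17.22): [(8.4762, 0) (57, 0) (57, 28.3355)]  |A|=687.473
3. ⊥bis P1·P2 via (34.62,22.62): [(8.4762, 0) (57, 0) (57, 28.3355)]  |A|=687.473
4. ⊥bis P1·P3 via (30.41,6.645): [(31.117, 13.2211) (29.6956, 0) (57, 0) (57, 28.3355)]  |A|=547.2011
5. ⊥bis P1·P4 via (45.925,19.945): [(42.9298, 20.1192) (31.117, 13.2211) (29.6956, 0) (57, 0) (57, 19.301)]  |A|=483.6422
6. ⊥bis P1·P5 via (43.33,15.065): [(31.0874, 12.946) (29.6956, 0) (57, 0) (57, 17.4311)]  |A|=402.5834
7. ⊥bis P1·P6 via (24.37,12.325): [(31.0874, 12.946) (29.6956, 0) (57, 0) (57, 17.4311)]  |A|=402.5834
8. ⊥bis P1·P7 via (35.25,6.18): [(36.114, 13.816) (34.5507, 0) (57, 0) (57, 17.4311)]  |A|=337.1124
9. ⊥bis P1·P8 via (33.495,12.72): [(36.114, 13.816) (34.5507, 0) (57, 0) (57, 17.4311)]  |A|=337.1124
10. canonical 4-gon: [(36.114, 13.816) (34.5507, 0) (57, 0) (57, 17.4311)]
11. shoelace: 337.1124

Area of P1's cell: 337.1124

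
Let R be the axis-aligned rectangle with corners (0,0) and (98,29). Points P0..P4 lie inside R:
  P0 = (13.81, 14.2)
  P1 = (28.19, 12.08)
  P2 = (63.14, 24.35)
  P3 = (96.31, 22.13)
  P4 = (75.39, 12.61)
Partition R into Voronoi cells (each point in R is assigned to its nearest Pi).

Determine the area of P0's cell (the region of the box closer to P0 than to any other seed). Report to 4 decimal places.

1. box [0,98]×[0,29]: [(0, 0) (98, 0) (98, 29) (0, 29)]
2. ⊥bis P0·P1 via (21,13.14): [(0, 0) (19.0628, 0) (23.3382, 29) (0, 29)]  |A|=614.8145
3. ⊥bis P0·P2 via (38.475,19.275): [(0, 0) (19.0628, 0) (23.3382, 29) (0, 29)]  |A|=614.8145
4. ⊥bis P0·P3 via (55.06,18.165): [(0, 0) (19.0628, 0) (23.3382, 29) (0, 29)]  |A|=614.8145
5. ⊥bis P0·P4 via (44.6,13.405): [(0, 0) (19.0628, 0) (23.3382, 29) (0, 29)]  |A|=614.8145
6. canonical 4-gon: [(0, 0) (19.0628, 0) (23.3382, 29) (0, 29)]
7. shoelace: 614.8145

Area of P0's cell: 614.8145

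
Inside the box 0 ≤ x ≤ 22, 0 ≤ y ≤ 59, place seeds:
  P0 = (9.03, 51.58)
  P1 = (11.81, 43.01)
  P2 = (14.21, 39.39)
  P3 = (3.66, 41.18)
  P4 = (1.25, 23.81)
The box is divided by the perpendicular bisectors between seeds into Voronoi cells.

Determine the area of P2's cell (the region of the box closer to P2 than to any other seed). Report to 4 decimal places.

Area of P2's cell: 237.4727

1. box [0,22]×[0,59]: [(0, 0) (22, 0) (22, 59) (0, 59)]
2. ⊥bis P2·P0 via (11.62,45.485): [(0, 40.5472) (0, 0) (22, 0) (22, 49.8959)]  |A|=994.8738
3. ⊥bis P2·P1 via (13.01,41.2): [(0, 32.5746) (0, 0) (22, 0) (22, 47.1602)]  |A|=877.0829
4. ⊥bis P2·P3 via (8.935,40.285): [(8.5934, 38.2719) (2.0999, 0) (22, 0) (22, 47.1602)]  |A|=696.9351
5. ⊥bis P2·P4 via (7.73,31.6): [(8.5934, 38.2719) (7.4946, 31.7958) (22, 19.7297) (22, 47.1602)]  |A|=237.4727
6. canonical 4-gon: [(8.5934, 38.2719) (7.4946, 31.7958) (22, 19.7297) (22, 47.1602)]
7. shoelace: 237.4727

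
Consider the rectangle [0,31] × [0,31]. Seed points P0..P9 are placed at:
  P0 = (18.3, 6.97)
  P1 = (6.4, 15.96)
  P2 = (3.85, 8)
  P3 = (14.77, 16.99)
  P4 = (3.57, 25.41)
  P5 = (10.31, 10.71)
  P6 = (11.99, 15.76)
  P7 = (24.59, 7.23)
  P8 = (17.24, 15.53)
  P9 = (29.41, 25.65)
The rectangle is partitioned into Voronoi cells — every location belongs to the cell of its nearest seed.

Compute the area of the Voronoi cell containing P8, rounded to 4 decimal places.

1. box [0,31]×[0,31]: [(0, 0) (31, 0) (31, 31) (0, 31)]
2. ⊥bis P8·P0 via (17.77,11.25): [(0, 9.0495) (31, 12.8883) (31, 31) (0, 31)]  |A|=620.964
3. ⊥bis P8·P1 via (11.82,15.745): [(11.6114, 10.4874) (31, 12.8883) (31, 31) (12.4251, 31)]  |A|=366.0896
4. ⊥bis P8·P2 via (10.545,11.765): [(11.6114, 10.4874) (31, 12.8883) (31, 31) (12.4251, 31)]  |A|=366.0896
5. ⊥bis P8·P3 via (16.005,16.26): [(12.6703, 10.6185) (31, 12.8883) (31, 31) (24.7177, 31)]  |A|=230.0118
6. ⊥bis P8·P4 via (10.405,20.47): [(12.6703, 10.6185) (31, 12.8883) (31, 31) (24.7177, 31)]  |A|=230.0118
7. ⊥bis P8·P5 via (13.775,13.12): [(13.9772, 12.8293) (15.2893, 10.9428) (31, 12.8883) (31, 31) (24.7177, 31)]  |A|=227.3287
8. ⊥bis P8·P6 via (14.615,15.645): [(14.5328, 13.7694) (14.4612, 12.1335) (15.2893, 10.9428) (31, 12.8883) (31, 31) (24.7177, 31)]  |A|=226.9079
9. ⊥bis P8·P7 via (20.915,11.38): [(14.5328, 13.7694) (14.4612, 12.1335) (15.2893, 10.9428) (21.2556, 11.6816) (31, 20.3107) (31, 31) (24.7177, 31)]  |A|=190.7445
10. ⊥bis P8·P9 via (23.325,20.59): [(20.5424, 23.9363) (14.5328, 13.7694) (14.4612, 12.1335) (15.2893, 10.9428) (21.2556, 11.6816) (26.7136, 16.5149)]  |A|=85.0465
11. canonical 6-gon: [(20.5424, 23.9363) (14.5328, 13.7694) (14.4612, 12.1335) (15.2893, 10.9428) (21.2556, 11.6816) (26.7136, 16.5149)]
12. shoelace: 85.0465

Area of P8's cell: 85.0465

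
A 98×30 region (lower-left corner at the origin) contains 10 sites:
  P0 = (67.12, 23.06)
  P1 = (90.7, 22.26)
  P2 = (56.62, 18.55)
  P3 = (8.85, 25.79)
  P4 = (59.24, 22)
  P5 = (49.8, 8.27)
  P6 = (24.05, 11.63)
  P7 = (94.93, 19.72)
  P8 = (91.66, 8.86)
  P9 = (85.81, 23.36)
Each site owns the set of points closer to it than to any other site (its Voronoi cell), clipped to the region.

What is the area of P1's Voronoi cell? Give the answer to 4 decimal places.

Area of P1's cell: 82.0791

1. box [0,98]×[0,30]: [(0, 0) (98, 0) (98, 30) (0, 30)]
2. ⊥bis P1·P0 via (78.91,22.66): [(78.1412, 0) (98, 0) (98, 30) (79.159, 30)]  |A|=580.4964
3. ⊥bis P1·P2 via (73.66,20.405): [(78.1412, 0) (98, 0) (98, 30) (79.159, 30)]  |A|=580.4964
4. ⊥bis P1·P3 via (49.775,24.025): [(78.1412, 0) (98, 0) (98, 30) (79.159, 30)]  |A|=580.4964
5. ⊥bis P1·P4 via (74.97,22.13): [(78.1412, 0) (98, 0) (98, 30) (79.159, 30)]  |A|=580.4964
6. ⊥bis P1·P5 via (70.25,15.265): [(78.1412, 0) (98, 0) (98, 30) (79.159, 30)]  |A|=580.4964
7. ⊥bis P1·P6 via (57.375,16.945): [(78.1412, 0) (98, 0) (98, 30) (79.159, 30)]  |A|=580.4964
8. ⊥bis P1·P7 via (92.815,20.99): [(78.1412, 0) (80.2111, 0) (98, 29.6249) (98, 30) (79.159, 30)]  |A|=316.9992
9. ⊥bis P1·P8 via (91.18,15.56): [(78.6386, 14.6615) (89.4814, 15.4383) (98, 29.6249) (98, 30) (79.159, 30)]  |A|=221.7295
10. ⊥bis P1·P9 via (88.255,22.81): [(86.5495, 15.2283) (89.4814, 15.4383) (98, 29.6249) (98, 30) (89.8724, 30)]  |A|=82.0791
11. canonical 5-gon: [(86.5495, 15.2283) (89.4814, 15.4383) (98, 29.6249) (98, 30) (89.8724, 30)]
12. shoelace: 82.0791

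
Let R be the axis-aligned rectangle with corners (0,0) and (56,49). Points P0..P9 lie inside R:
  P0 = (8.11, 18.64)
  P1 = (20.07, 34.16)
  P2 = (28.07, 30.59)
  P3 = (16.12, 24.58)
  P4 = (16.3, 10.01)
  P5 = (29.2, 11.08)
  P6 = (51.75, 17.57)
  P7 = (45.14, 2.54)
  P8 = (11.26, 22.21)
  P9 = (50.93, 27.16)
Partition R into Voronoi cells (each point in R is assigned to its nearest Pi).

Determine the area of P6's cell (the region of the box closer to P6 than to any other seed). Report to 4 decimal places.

1. box [0,56]×[0,49]: [(0, 0) (56, 0) (56, 49) (0, 49)]
2. ⊥bis P6·P0 via (29.93,18.105): [(29.4861, 0) (56, 0) (56, 49) (30.6875, 49)]  |A|=1269.7469
3. ⊥bis P6·P1 via (35.91,25.865): [(29.8359, 14.2659) (29.4861, 0) (56, 0) (56, 49) (48.0252, 49)]  |A|=968.6426
4. ⊥bis P6·P2 via (39.91,24.08): [(29.6175, 5.3607) (29.4861, 0) (56, 0) (56, 49) (53.6118, 49)]  |A|=769.5466
5. ⊥bis P6·P3 via (33.935,21.075): [(31.5263, 8.8322) (29.7886, 0) (56, 0) (56, 49) (53.6118, 49)]  |A|=763.3226
6. ⊥bis P6·P4 via (34.025,13.79): [(34.0885, 13.4922) (36.9658, 0) (56, 0) (56, 49) (53.6118, 49)]  |A|=707.6382
7. ⊥bis P6·P5 via (40.475,14.325): [(38.438, 21.4028) (44.5978, 0) (56, 0) (56, 49) (53.6118, 49)]  |A|=585.2428
8. ⊥bis P6·P7 via (48.445,10.055): [(38.438, 21.4028) (40.727, 13.4493) (56, 6.7324) (56, 49) (53.6118, 49)]  |A|=457.1554
9. ⊥bis P6·P8 via (31.505,19.89): [(38.438, 21.4028) (40.727, 13.4493) (56, 6.7324) (56, 49) (53.6118, 49)]  |A|=457.1554
10. ⊥bis P6·P9 via (51.34,22.365): [(38.4776, 21.2652) (40.727, 13.4493) (56, 6.7324) (56, 22.7635)]  |A|=192.5829
11. canonical 4-gon: [(38.4776, 21.2652) (40.727, 13.4493) (56, 6.7324) (56, 22.7635)]
12. shoelace: 192.5829

Area of P6's cell: 192.5829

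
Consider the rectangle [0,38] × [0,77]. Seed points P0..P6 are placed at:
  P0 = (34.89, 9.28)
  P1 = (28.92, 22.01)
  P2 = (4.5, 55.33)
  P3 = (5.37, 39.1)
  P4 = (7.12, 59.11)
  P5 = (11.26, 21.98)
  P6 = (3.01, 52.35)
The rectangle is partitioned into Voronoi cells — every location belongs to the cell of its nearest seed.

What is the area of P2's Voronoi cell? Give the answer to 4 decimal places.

Area of P2's cell: 67.4401

1. box [0,38]×[0,77]: [(0, 0) (38, 0) (38, 77) (0, 77)]
2. ⊥bis P2·P0 via (19.695,32.305): [(0, 19.3076) (38, 44.3851) (38, 77) (0, 77)]  |A|=1715.8389
3. ⊥bis P2·P1 via (16.71,38.67): [(0, 26.4234) (38, 54.2733) (38, 77) (0, 77)]  |A|=1392.7636
4. ⊥bis P2·P3 via (4.935,47.215): [(0, 46.9505) (30.2185, 48.5703) (38, 54.2733) (38, 77) (0, 77)]  |A|=1082.6141
5. ⊥bis P2·P4 via (5.81,57.22): [(0, 61.247) (0, 46.9505) (19.1457, 47.9768)]  |A|=136.8588
6. ⊥bis P2·P5 via (7.88,38.655): [(0, 61.247) (0, 46.9505) (19.1457, 47.9768)]  |A|=136.8588
7. ⊥bis P2·P6 via (3.755,53.84): [(0, 61.247) (0, 55.7175) (15.8363, 47.7994) (19.1457, 47.9768)]  |A|=67.4401
8. canonical 4-gon: [(0, 61.247) (0, 55.7175) (15.8363, 47.7994) (19.1457, 47.9768)]
9. shoelace: 67.4401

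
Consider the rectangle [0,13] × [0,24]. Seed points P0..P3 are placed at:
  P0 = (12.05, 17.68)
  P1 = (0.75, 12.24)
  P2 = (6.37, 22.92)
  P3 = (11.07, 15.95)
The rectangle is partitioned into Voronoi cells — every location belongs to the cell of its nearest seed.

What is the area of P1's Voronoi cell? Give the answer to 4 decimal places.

Area of P1's cell: 140.3690

1. box [0,13]×[0,24]: [(0, 0) (13, 0) (13, 24) (0, 24)]
2. ⊥bis P1·P0 via (6.4,14.96): [(0, 0) (13, 0) (13, 1.2504) (2.048, 24) (0, 24)]  |A|=187.4234
3. ⊥bis P1·P2 via (3.56,17.58): [(0, 19.4533) (0, 0) (13, 0) (13, 1.2504) (5.6743, 16.4674)]  |A|=166.8105
4. ⊥bis P1·P3 via (5.91,14.095): [(4.9131, 16.868) (0, 19.4533) (0, 0) (10.9771, 0)]  |A|=140.369
5. canonical 4-gon: [(4.9131, 16.868) (0, 19.4533) (0, 0) (10.9771, 0)]
6. shoelace: 140.369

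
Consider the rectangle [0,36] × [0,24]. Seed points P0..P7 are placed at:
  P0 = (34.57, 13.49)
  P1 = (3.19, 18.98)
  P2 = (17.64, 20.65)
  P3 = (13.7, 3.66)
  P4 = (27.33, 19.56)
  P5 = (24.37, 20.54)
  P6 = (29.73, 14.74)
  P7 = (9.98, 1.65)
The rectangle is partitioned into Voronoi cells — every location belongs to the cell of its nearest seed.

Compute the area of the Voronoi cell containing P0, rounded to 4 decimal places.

Area of P0's cell: 100.9453

1. box [0,36]×[0,24]: [(0, 0) (36, 0) (36, 24) (0, 24)]
2. ⊥bis P0·P1 via (18.88,16.235): [(16.0397, 0) (36, 0) (36, 24) (20.2385, 24)]  |A|=428.6621
3. ⊥bis P0·P2 via (26.105,17.07): [(18.8858, 0) (36, 0) (36, 24) (29.0358, 24)]  |A|=288.9406
4. ⊥bis P0·P3 via (24.135,8.575): [(23.28, 10.3902) (28.1739, 0) (36, 0) (36, 24) (29.0358, 24)]  |A|=240.6878
5. ⊥bis P0·P4 via (30.95,16.525): [(24.1889, 8.4606) (28.1739, 0) (36, 0) (36, 22.5484)]  |A|=166.2679
6. ⊥bis P0·P5 via (29.47,17.015): [(24.1889, 8.4606) (28.1739, 0) (36, 0) (36, 22.5484)]  |A|=166.2679
7. ⊥bis P0·P6 via (32.15,14.115): [(33.5837, 19.6664) (28.5046, 0) (36, 0) (36, 22.5484)]  |A|=100.9453
8. ⊥bis P0·P7 via (22.275,7.57): [(33.5837, 19.6664) (28.5046, 0) (36, 0) (36, 22.5484)]  |A|=100.9453
9. canonical 4-gon: [(33.5837, 19.6664) (28.5046, 0) (36, 0) (36, 22.5484)]
10. shoelace: 100.9453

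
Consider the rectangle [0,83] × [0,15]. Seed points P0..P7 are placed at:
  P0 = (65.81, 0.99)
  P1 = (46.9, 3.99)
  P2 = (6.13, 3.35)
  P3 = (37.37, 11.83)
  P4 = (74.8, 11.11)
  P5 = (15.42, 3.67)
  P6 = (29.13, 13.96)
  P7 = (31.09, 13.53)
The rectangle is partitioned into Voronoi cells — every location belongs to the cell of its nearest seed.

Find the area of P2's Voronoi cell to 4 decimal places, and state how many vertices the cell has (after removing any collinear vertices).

Area of P2's cell: 159.5634 (4 vertices)

1. box [0,83]×[0,15]: [(0, 0) (83, 0) (83, 15) (0, 15)]
2. ⊥bis P2·P0 via (35.97,2.17): [(0, 0) (35.8842, 0) (36.4774, 15) (0, 15)]  |A|=542.7116
3. ⊥bis P2·P1 via (26.515,3.67): [(0, 0) (26.5726, 0) (26.3371, 15) (0, 15)]  |A|=396.8232
4. ⊥bis P2·P3 via (21.75,7.59): [(0, 0) (23.8103, 0) (19.7386, 15) (0, 15)]  |A|=326.6165
5. ⊥bis P2·P4 via (40.465,7.23): [(0, 0) (23.8103, 0) (19.7386, 15) (0, 15)]  |A|=326.6165
6. ⊥bis P2·P5 via (10.775,3.51): [(0, 0) (10.8959, 0) (10.3792, 15) (0, 15)]  |A|=159.5634
7. ⊥bis P2·P6 via (17.63,8.655): [(0, 0) (10.8959, 0) (10.3792, 15) (0, 15)]  |A|=159.5634
8. ⊥bis P2·P7 via (18.61,8.44): [(0, 0) (10.8959, 0) (10.3792, 15) (0, 15)]  |A|=159.5634
9. canonical 4-gon: [(0, 0) (10.8959, 0) (10.3792, 15) (0, 15)]
10. shoelace: 159.5634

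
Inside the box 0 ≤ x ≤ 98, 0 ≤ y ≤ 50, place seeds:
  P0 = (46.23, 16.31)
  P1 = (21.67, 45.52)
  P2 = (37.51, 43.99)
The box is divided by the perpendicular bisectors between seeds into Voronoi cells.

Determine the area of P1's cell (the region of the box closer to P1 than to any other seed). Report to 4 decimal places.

Area of P1's cell: 1026.5120

1. box [0,98]×[0,50]: [(0, 0) (98, 0) (98, 50) (0, 50)]
2. ⊥bis P1·P0 via (33.95,30.915): [(0, 2.3696) (56.6484, 50) (0, 50)]  |A|=1349.094
3. ⊥bis P1·P2 via (29.59,44.755): [(0, 2.3696) (27.7496, 25.7017) (30.0966, 50) (0, 50)]  |A|=1026.512
4. canonical 4-gon: [(0, 2.3696) (27.7496, 25.7017) (30.0966, 50) (0, 50)]
5. shoelace: 1026.512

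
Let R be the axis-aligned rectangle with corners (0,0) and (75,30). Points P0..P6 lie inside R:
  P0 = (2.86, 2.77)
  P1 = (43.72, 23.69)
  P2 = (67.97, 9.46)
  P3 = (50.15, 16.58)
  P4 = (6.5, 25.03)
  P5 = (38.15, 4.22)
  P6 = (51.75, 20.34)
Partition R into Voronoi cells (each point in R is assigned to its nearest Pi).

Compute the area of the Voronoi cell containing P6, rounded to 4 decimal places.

Area of P6's cell: 218.6196

1. box [0,75]×[0,30]: [(0, 0) (75, 0) (75, 30) (0, 30)]
2. ⊥bis P6·P0 via (27.305,11.555): [(31.4576, 0) (75, 0) (75, 30) (20.6763, 30)]  |A|=1467.9917
3. ⊥bis P6·P1 via (47.735,22.015): [(38.5507, 0) (75, 0) (75, 30) (51.0662, 30)]  |A|=905.7467
4. ⊥bis P6·P2 via (59.86,14.9): [(38.5507, 0) (49.8654, 0) (69.9887, 30) (51.0662, 30)]  |A|=453.559
5. ⊥bis P6·P3 via (50.95,18.46): [(46.9602, 20.1578) (59.7392, 14.7199) (69.9887, 30) (51.0662, 30)]  |A|=218.6196
6. ⊥bis P6·P4 via (29.125,22.685): [(46.9602, 20.1578) (59.7392, 14.7199) (69.9887, 30) (51.0662, 30)]  |A|=218.6196
7. ⊥bis P6·P5 via (44.95,12.28): [(46.9602, 20.1578) (59.7392, 14.7199) (69.9887, 30) (51.0662, 30)]  |A|=218.6196
8. canonical 4-gon: [(46.9602, 20.1578) (59.7392, 14.7199) (69.9887, 30) (51.0662, 30)]
9. shoelace: 218.6196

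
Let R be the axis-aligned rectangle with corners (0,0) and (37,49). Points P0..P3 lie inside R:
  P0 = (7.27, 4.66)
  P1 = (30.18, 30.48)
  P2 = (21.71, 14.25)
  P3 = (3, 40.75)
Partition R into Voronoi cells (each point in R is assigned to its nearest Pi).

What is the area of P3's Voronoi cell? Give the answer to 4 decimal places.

Area of P3's cell: 421.9402

1. box [0,37]×[0,49]: [(0, 0) (37, 0) (37, 49) (0, 49)]
2. ⊥bis P3·P0 via (5.135,22.705): [(0, 22.0975) (37, 26.4751) (37, 49) (0, 49)]  |A|=914.4075
3. ⊥bis P3·P1 via (16.59,35.615): [(0, 22.0975) (12.0197, 23.5196) (21.6475, 49) (0, 49)]  |A|=437.475
4. ⊥bis P3·P2 via (12.355,27.5): [(0, 22.0975) (5.6499, 22.7659) (13.949, 28.6254) (21.6475, 49) (0, 49)]  |A|=421.9402
5. canonical 5-gon: [(0, 22.0975) (5.6499, 22.7659) (13.949, 28.6254) (21.6475, 49) (0, 49)]
6. shoelace: 421.9402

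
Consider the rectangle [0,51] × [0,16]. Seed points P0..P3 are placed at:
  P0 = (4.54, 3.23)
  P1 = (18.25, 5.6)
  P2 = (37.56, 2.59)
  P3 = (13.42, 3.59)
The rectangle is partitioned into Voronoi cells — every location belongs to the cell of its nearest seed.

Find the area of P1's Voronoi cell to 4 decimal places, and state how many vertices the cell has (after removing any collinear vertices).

1. box [0,51]×[0,16]: [(0, 0) (51, 0) (51, 16) (0, 16)]
2. ⊥bis P1·P0 via (11.395,4.415): [(12.1582, 0) (51, 0) (51, 16) (9.3923, 16)]  |A|=643.5956
3. ⊥bis P1·P2 via (27.905,4.095): [(12.1582, 0) (27.2667, 0) (29.7607, 16) (9.3923, 16)]  |A|=283.8149
4. ⊥bis P1·P3 via (15.835,4.595): [(17.7472, 0) (27.2667, 0) (29.7607, 16) (11.0888, 16)]  |A|=225.531
5. canonical 4-gon: [(17.7472, 0) (27.2667, 0) (29.7607, 16) (11.0888, 16)]
6. shoelace: 225.531

Area of P1's cell: 225.5310 (4 vertices)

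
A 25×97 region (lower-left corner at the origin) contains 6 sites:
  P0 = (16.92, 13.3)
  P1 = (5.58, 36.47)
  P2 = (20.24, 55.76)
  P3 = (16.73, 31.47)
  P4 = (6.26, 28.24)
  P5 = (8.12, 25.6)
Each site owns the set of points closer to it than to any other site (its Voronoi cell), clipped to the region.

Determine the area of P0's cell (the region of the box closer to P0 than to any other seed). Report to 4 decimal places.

1. box [0,25]×[0,97]: [(0, 0) (25, 0) (25, 97) (0, 97)]
2. ⊥bis P0·P1 via (11.25,24.885): [(0, 19.379) (0, 0) (25, 0) (25, 31.6146)]  |A|=637.4196
3. ⊥bis P0·P2 via (18.58,34.53): [(0, 19.379) (0, 0) (25, 0) (25, 31.6146)]  |A|=637.4196
4. ⊥bis P0·P3 via (16.825,22.385): [(5.9087, 22.2709) (0, 19.379) (0, 0) (25, 0) (25, 22.4705)]  |A|=550.1332
5. ⊥bis P0·P4 via (11.59,20.77): [(13.8092, 22.3535) (0, 12.5003) (0, 0) (25, 0) (25, 22.4705)]  |A|=491.4591
6. ⊥bis P0·P5 via (12.52,19.45): [(16.6193, 22.3828) (0, 10.4926) (0, 0) (25, 0) (25, 22.4705)]  |A|=461.1345
7. canonical 5-gon: [(16.6193, 22.3828) (0, 10.4926) (0, 0) (25, 0) (25, 22.4705)]
8. shoelace: 461.1345

Area of P0's cell: 461.1345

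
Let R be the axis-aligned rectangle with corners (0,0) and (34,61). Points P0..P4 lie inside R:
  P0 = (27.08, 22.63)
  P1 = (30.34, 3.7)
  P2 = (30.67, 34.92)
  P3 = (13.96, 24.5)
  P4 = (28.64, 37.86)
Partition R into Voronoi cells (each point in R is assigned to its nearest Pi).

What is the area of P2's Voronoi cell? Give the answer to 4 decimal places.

Area of P2's cell: 74.6525

1. box [0,34]×[0,61]: [(0, 0) (34, 0) (34, 61) (0, 61)]
2. ⊥bis P2·P0 via (28.875,28.775): [(0, 37.2096) (34, 27.2779) (34, 61) (0, 61)]  |A|=977.7116
3. ⊥bis P2·P1 via (30.505,19.31): [(0, 37.2096) (34, 27.2779) (34, 61) (0, 61)]  |A|=977.7116
4. ⊥bis P2·P3 via (22.315,29.71): [(21.5669, 30.9098) (34, 27.2779) (34, 61) (2.8032, 61)]  |A|=678.9948
5. ⊥bis P2·P4 via (29.655,36.39): [(21.6731, 30.8787) (34, 27.2779) (34, 39.3901)]  |A|=74.6525
6. canonical 3-gon: [(21.6731, 30.8787) (34, 27.2779) (34, 39.3901)]
7. shoelace: 74.6525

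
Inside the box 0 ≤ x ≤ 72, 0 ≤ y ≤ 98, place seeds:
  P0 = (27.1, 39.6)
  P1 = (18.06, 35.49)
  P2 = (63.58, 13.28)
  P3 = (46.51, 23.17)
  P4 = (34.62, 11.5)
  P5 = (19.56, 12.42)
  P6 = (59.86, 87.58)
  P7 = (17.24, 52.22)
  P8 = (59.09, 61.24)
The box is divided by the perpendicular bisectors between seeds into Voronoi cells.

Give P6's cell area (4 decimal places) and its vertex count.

Area of P6's cell: 1101.3792 (4 vertices)

1. box [0,72]×[0,98]: [(0, 0) (72, 0) (72, 98) (0, 98)]
2. ⊥bis P6·P0 via (43.48,63.59): [(0, 93.2775) (72, 44.117) (72, 98) (0, 98)]  |A|=2109.7996
3. ⊥bis P6·P1 via (38.96,61.535): [(0, 93.2775) (72, 44.117) (72, 98) (0, 98)]  |A|=2109.7996
4. ⊥bis P6·P2 via (61.72,50.43): [(0, 93.2775) (62.6834, 50.4782) (72, 50.9447) (72, 98) (0, 98)]  |A|=2077.994
5. ⊥bis P6·P3 via (53.185,55.375): [(0, 93.2775) (56.5257, 54.6826) (72, 51.4753) (72, 98) (0, 98)]  |A|=2052.8674
6. ⊥bis P6·P4 via (47.24,49.54): [(0, 93.2775) (56.5257, 54.6826) (72, 51.4753) (72, 98) (0, 98)]  |A|=2052.8674
7. ⊥bis P6·P5 via (39.71,50): [(0, 93.2775) (56.5257, 54.6826) (72, 51.4753) (72, 98) (0, 98)]  |A|=2052.8674
8. ⊥bis P6·P7 via (38.55,69.9): [(44.1839, 63.1094) (56.5257, 54.6826) (72, 51.4753) (72, 98) (15.2366, 98)]  |A|=1682.7302
9. ⊥bis P6·P8 via (59.475,74.41): [(34.1951, 75.149) (72, 74.0439) (72, 98) (15.2366, 98)]  |A|=1101.3792
10. canonical 4-gon: [(34.1951, 75.149) (72, 74.0439) (72, 98) (15.2366, 98)]
11. shoelace: 1101.3792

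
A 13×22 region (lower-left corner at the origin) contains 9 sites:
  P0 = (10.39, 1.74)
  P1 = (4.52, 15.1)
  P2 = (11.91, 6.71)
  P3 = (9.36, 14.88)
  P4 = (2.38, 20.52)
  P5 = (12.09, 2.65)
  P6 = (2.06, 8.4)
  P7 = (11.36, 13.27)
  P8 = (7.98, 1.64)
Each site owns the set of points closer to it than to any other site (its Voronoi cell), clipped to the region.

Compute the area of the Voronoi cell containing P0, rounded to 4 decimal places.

Area of P0's cell: 9.4252

1. box [0,13]×[0,22]: [(0, 0) (13, 0) (13, 22) (0, 22)]
2. ⊥bis P0·P1 via (7.455,8.42): [(0, 5.1445) (0, 0) (13, 0) (13, 10.8563)]  |A|=104.0052
3. ⊥bis P0·P2 via (11.15,4.225): [(3.3421, 6.6129) (0, 5.1445) (0, 0) (13, 0) (13, 3.6592)]  |A|=69.2508
4. ⊥bis P0·P3 via (9.875,8.31): [(3.3421, 6.6129) (0, 5.1445) (0, 0) (13, 0) (13, 3.6592)]  |A|=69.2508
5. ⊥bis P0·P4 via (6.385,11.13): [(3.3421, 6.6129) (0, 5.1445) (0, 0) (13, 0) (13, 3.6592)]  |A|=69.2508
6. ⊥bis P0·P5 via (11.24,2.195): [(9.9582, 4.5895) (3.3421, 6.6129) (0, 5.1445) (0, 0) (12.415, 0)]  |A|=62.3431
7. ⊥bis P0·P6 via (6.225,5.07): [(9.9582, 4.5895) (6.6498, 5.6013) (2.1714, 0) (12.415, 0)]  |A|=35.0378
8. ⊥bis P0·P7 via (10.875,7.505): [(9.9582, 4.5895) (6.6498, 5.6013) (2.1714, 0) (12.415, 0)]  |A|=35.0378
9. ⊥bis P0·P8 via (9.185,1.69): [(9.9582, 4.5895) (9.0532, 4.8663) (9.2551, 0) (12.415, 0)]  |A|=9.4252
10. canonical 4-gon: [(9.9582, 4.5895) (9.0532, 4.8663) (9.2551, 0) (12.415, 0)]
11. shoelace: 9.4252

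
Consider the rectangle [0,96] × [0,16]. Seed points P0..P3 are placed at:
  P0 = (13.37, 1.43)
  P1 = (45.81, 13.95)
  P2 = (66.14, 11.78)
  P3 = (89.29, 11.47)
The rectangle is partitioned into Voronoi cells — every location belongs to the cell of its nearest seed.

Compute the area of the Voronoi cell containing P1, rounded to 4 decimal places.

1. box [0,96]×[0,16]: [(0, 0) (96, 0) (96, 16) (0, 16)]
2. ⊥bis P1·P0 via (29.59,7.69): [(32.5579, 0) (96, 0) (96, 16) (26.3828, 16)]  |A|=1064.4743
3. ⊥bis P1·P2 via (55.975,12.865): [(32.5579, 0) (54.6018, 0) (56.3096, 16) (26.3828, 16)]  |A|=415.7657
4. ⊥bis P1·P3 via (67.55,12.71): [(32.5579, 0) (54.6018, 0) (56.3096, 16) (26.3828, 16)]  |A|=415.7657
5. canonical 4-gon: [(32.5579, 0) (54.6018, 0) (56.3096, 16) (26.3828, 16)]
6. shoelace: 415.7657

Area of P1's cell: 415.7657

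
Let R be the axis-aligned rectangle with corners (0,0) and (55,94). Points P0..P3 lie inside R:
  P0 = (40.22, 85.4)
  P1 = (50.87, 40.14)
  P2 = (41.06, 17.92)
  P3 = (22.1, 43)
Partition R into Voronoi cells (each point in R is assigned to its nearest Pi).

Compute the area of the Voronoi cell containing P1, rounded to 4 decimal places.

1. box [0,55]×[0,94]: [(0, 0) (55, 0) (55, 94) (0, 94)]
2. ⊥bis P1·P0 via (45.545,62.77): [(0, 52.0529) (0, 0) (55, 0) (55, 64.9948)]  |A|=3218.8136
3. ⊥bis P1·P2 via (45.965,29.03): [(0, 52.0529) (0, 49.3233) (55, 25.0411) (55, 64.9948)]  |A|=1173.7932
4. ⊥bis P1·P3 via (36.485,41.57): [(38.4259, 61.0948) (35.6894, 33.5666) (55, 25.0411) (55, 64.9948)]  |A|=608.5562
5. canonical 4-gon: [(38.4259, 61.0948) (35.6894, 33.5666) (55, 25.0411) (55, 64.9948)]
6. shoelace: 608.5562

Area of P1's cell: 608.5562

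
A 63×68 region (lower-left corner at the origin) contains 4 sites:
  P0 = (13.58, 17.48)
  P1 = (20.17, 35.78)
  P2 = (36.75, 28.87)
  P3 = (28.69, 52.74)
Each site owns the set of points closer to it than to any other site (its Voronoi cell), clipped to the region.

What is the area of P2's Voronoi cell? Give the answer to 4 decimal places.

1. box [0,63]×[0,68]: [(0, 0) (63, 0) (63, 68) (0, 68)]
2. ⊥bis P2·P0 via (25.165,23.175): [(36.5575, 0) (63, 0) (63, 68) (3.1297, 68)]  |A|=2934.6349
3. ⊥bis P2·P1 via (28.46,32.325): [(24.8844, 23.7457) (36.5575, 0) (63, 0) (63, 68) (43.3282, 68)]  |A|=2045.159
4. ⊥bis P2·P3 via (32.72,40.805): [(31.8753, 40.5198) (24.8844, 23.7457) (36.5575, 0) (63, 0) (63, 51.0294)]  |A|=1510.7639
5. canonical 5-gon: [(31.8753, 40.5198) (24.8844, 23.7457) (36.5575, 0) (63, 0) (63, 51.0294)]
6. shoelace: 1510.7639

Area of P2's cell: 1510.7639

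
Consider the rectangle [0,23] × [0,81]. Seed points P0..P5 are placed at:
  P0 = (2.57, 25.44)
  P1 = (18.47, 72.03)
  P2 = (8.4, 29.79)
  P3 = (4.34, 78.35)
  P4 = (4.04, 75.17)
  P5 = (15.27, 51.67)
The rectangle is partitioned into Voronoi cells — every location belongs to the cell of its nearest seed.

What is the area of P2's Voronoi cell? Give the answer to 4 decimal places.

Area of P2's cell: 489.4784

1. box [0,23]×[0,81]: [(0, 0) (23, 0) (23, 81) (0, 81)]
2. ⊥bis P2·P0 via (5.485,27.615): [(0, 34.9662) (23, 4.1409) (23, 81) (0, 81)]  |A|=1413.2691
3. ⊥bis P2·P1 via (13.435,50.91): [(0, 54.1129) (0, 34.9662) (23, 4.1409) (23, 48.6297)]  |A|=731.8091
4. ⊥bis P2·P3 via (6.37,54.07): [(1.7872, 53.6868) (0, 53.5374) (0, 34.9662) (23, 4.1409) (23, 48.6297)]  |A|=731.2948
5. ⊥bis P2·P4 via (6.22,52.48): [(6.6686, 52.5231) (0, 51.8824) (0, 34.9662) (23, 4.1409) (23, 48.6297)]  |A|=724.3719
6. ⊥bis P2·P5 via (11.835,40.73): [(0, 44.446) (0, 34.9662) (23, 4.1409) (23, 37.2244)]  |A|=489.4784
7. canonical 4-gon: [(0, 44.446) (0, 34.9662) (23, 4.1409) (23, 37.2244)]
8. shoelace: 489.4784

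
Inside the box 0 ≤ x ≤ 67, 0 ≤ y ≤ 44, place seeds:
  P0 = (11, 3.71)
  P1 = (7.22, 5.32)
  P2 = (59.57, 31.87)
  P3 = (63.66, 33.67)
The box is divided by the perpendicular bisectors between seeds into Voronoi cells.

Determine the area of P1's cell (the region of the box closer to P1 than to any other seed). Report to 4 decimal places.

Area of P1's cell: 712.7968

1. box [0,67]×[0,44]: [(0, 0) (67, 0) (67, 44) (0, 44)]
2. ⊥bis P1·P0 via (9.11,4.515): [(0, 0) (7.1869, 0) (25.9277, 44) (0, 44)]  |A|=728.5219
3. ⊥bis P1·P2 via (33.395,18.595): [(0, 0) (7.1869, 0) (23.4549, 38.1944) (20.5105, 44) (0, 44)]  |A|=712.7968
4. ⊥bis P1·P3 via (35.44,19.495): [(0, 0) (7.1869, 0) (23.4549, 38.1944) (20.5105, 44) (0, 44)]  |A|=712.7968
5. canonical 5-gon: [(0, 0) (7.1869, 0) (23.4549, 38.1944) (20.5105, 44) (0, 44)]
6. shoelace: 712.7968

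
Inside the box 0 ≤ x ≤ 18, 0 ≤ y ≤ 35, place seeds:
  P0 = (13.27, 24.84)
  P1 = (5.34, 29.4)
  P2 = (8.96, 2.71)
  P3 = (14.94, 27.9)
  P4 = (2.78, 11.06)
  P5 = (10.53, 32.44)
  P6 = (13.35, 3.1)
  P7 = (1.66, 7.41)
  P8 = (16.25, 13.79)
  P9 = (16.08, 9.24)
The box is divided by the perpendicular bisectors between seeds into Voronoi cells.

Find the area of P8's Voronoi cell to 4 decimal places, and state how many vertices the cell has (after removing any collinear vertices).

1. box [0,18]×[0,35]: [(0, 0) (18, 0) (18, 35) (0, 35)]
2. ⊥bis P8·P0 via (14.76,19.315): [(0, 15.3345) (0, 0) (18, 0) (18, 20.1888)]  |A|=319.7092
3. ⊥bis P8·P1 via (10.795,21.595): [(2.9919, 16.1413) (0, 14.0503) (0, 0) (18, 0) (18, 20.1888)]  |A|=317.7881
4. ⊥bis P8·P2 via (12.605,8.25): [(2.9919, 16.1413) (1.8374, 15.3344) (18, 4.7004) (18, 20.1888)]  |A|=128.8847
5. ⊥bis P8·P3 via (15.595,20.845): [(2.9919, 16.1413) (1.8374, 15.3344) (18, 4.7004) (18, 20.1888)]  |A|=128.8847
6. ⊥bis P8·P4 via (9.515,12.425): [(8.4628, 17.6167) (10.0159, 9.9535) (18, 4.7004) (18, 20.1888)]  |A|=100.3708
7. ⊥bis P8·P5 via (13.39,23.115): [(8.4628, 17.6167) (10.0159, 9.9535) (18, 4.7004) (18, 20.1888)]  |A|=100.3708
8. ⊥bis P8·P6 via (14.8,8.445): [(8.4628, 17.6167) (10.0159, 9.9535) (10.5607, 9.5951) (18, 7.5769) (18, 20.1888)]  |A|=89.6712
9. ⊥bis P8·P7 via (8.955,10.6): [(8.4628, 17.6167) (10.0159, 9.9535) (10.5607, 9.5951) (18, 7.5769) (18, 20.1888)]  |A|=89.6712
10. ⊥bis P8·P9 via (16.165,11.515): [(8.4628, 17.6167) (9.6501, 11.7584) (18, 11.4464) (18, 20.1888)]  |A|=65.9618
11. canonical 4-gon: [(8.4628, 17.6167) (9.6501, 11.7584) (18, 11.4464) (18, 20.1888)]
12. shoelace: 65.9618

Area of P8's cell: 65.9618 (4 vertices)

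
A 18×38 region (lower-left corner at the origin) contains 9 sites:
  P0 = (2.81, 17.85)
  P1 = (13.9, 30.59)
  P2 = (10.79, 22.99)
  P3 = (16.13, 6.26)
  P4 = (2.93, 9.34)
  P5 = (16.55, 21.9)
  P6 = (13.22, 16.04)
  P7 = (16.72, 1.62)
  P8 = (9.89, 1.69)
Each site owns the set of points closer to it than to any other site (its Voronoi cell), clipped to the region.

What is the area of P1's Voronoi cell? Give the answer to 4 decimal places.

Area of P1's cell: 172.3527

1. box [0,18]×[0,38]: [(0, 0) (18, 0) (18, 38) (0, 38)]
2. ⊥bis P1·P0 via (8.355,24.22): [(0, 31.4929) (18, 15.8242) (18, 38) (0, 38)]  |A|=258.1464
3. ⊥bis P1·P2 via (12.345,26.79): [(0, 31.8417) (18, 24.4759) (18, 38) (0, 38)]  |A|=177.1414
4. ⊥bis P1·P3 via (15.015,18.425): [(0, 31.8417) (18, 24.4759) (18, 38) (0, 38)]  |A|=177.1414
5. ⊥bis P1·P4 via (8.415,19.965): [(0, 31.8417) (18, 24.4759) (18, 38) (0, 38)]  |A|=177.1414
6. ⊥bis P1·P5 via (15.225,26.245): [(0, 31.8417) (14.3379, 25.9745) (18, 27.0912) (18, 38) (0, 38)]  |A|=172.3527
7. ⊥bis P1·P6 via (13.56,23.315): [(0, 31.8417) (14.3379, 25.9745) (18, 27.0912) (18, 38) (0, 38)]  |A|=172.3527
8. ⊥bis P1·P7 via (15.31,16.105): [(0, 31.8417) (14.3379, 25.9745) (18, 27.0912) (18, 38) (0, 38)]  |A|=172.3527
9. ⊥bis P1·P8 via (11.895,16.14): [(0, 31.8417) (14.3379, 25.9745) (18, 27.0912) (18, 38) (0, 38)]  |A|=172.3527
10. canonical 5-gon: [(0, 31.8417) (14.3379, 25.9745) (18, 27.0912) (18, 38) (0, 38)]
11. shoelace: 172.3527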